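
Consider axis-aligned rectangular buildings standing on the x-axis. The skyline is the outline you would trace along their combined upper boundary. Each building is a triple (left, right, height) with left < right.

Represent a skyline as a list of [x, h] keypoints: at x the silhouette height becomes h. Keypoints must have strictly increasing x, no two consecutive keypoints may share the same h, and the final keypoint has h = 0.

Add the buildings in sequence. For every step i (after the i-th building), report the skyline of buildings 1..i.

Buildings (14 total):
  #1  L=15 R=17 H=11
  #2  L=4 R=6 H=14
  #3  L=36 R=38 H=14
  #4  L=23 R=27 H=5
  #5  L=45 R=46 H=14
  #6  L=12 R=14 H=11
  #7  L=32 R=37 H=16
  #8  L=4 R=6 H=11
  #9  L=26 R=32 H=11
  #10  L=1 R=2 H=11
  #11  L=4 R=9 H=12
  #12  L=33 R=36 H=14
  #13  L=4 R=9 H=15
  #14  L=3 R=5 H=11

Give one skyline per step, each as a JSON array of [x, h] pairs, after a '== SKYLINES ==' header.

== SKYLINES ==
[[15,11],[17,0]]
[[4,14],[6,0],[15,11],[17,0]]
[[4,14],[6,0],[15,11],[17,0],[36,14],[38,0]]
[[4,14],[6,0],[15,11],[17,0],[23,5],[27,0],[36,14],[38,0]]
[[4,14],[6,0],[15,11],[17,0],[23,5],[27,0],[36,14],[38,0],[45,14],[46,0]]
[[4,14],[6,0],[12,11],[14,0],[15,11],[17,0],[23,5],[27,0],[36,14],[38,0],[45,14],[46,0]]
[[4,14],[6,0],[12,11],[14,0],[15,11],[17,0],[23,5],[27,0],[32,16],[37,14],[38,0],[45,14],[46,0]]
[[4,14],[6,0],[12,11],[14,0],[15,11],[17,0],[23,5],[27,0],[32,16],[37,14],[38,0],[45,14],[46,0]]
[[4,14],[6,0],[12,11],[14,0],[15,11],[17,0],[23,5],[26,11],[32,16],[37,14],[38,0],[45,14],[46,0]]
[[1,11],[2,0],[4,14],[6,0],[12,11],[14,0],[15,11],[17,0],[23,5],[26,11],[32,16],[37,14],[38,0],[45,14],[46,0]]
[[1,11],[2,0],[4,14],[6,12],[9,0],[12,11],[14,0],[15,11],[17,0],[23,5],[26,11],[32,16],[37,14],[38,0],[45,14],[46,0]]
[[1,11],[2,0],[4,14],[6,12],[9,0],[12,11],[14,0],[15,11],[17,0],[23,5],[26,11],[32,16],[37,14],[38,0],[45,14],[46,0]]
[[1,11],[2,0],[4,15],[9,0],[12,11],[14,0],[15,11],[17,0],[23,5],[26,11],[32,16],[37,14],[38,0],[45,14],[46,0]]
[[1,11],[2,0],[3,11],[4,15],[9,0],[12,11],[14,0],[15,11],[17,0],[23,5],[26,11],[32,16],[37,14],[38,0],[45,14],[46,0]]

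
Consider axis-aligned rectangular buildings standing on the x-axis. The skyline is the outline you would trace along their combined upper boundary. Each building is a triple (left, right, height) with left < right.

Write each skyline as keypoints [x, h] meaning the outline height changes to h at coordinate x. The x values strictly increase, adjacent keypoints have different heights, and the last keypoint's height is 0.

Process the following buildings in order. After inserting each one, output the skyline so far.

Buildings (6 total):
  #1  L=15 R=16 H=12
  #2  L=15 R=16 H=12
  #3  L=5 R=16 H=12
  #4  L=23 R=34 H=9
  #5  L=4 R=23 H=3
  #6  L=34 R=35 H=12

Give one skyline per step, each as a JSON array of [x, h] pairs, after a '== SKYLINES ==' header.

== SKYLINES ==
[[15,12],[16,0]]
[[15,12],[16,0]]
[[5,12],[16,0]]
[[5,12],[16,0],[23,9],[34,0]]
[[4,3],[5,12],[16,3],[23,9],[34,0]]
[[4,3],[5,12],[16,3],[23,9],[34,12],[35,0]]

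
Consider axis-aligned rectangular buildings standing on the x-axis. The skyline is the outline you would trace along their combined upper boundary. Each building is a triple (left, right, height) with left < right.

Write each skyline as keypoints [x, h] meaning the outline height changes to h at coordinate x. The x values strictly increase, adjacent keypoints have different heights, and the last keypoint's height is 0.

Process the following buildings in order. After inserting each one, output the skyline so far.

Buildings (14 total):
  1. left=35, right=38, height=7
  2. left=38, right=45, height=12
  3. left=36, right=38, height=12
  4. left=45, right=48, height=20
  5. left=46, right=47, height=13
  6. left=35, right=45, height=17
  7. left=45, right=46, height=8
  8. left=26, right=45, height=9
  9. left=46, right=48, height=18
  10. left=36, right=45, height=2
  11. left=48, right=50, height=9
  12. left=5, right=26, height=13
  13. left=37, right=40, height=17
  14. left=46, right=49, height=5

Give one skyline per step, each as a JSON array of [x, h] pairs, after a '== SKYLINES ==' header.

== SKYLINES ==
[[35,7],[38,0]]
[[35,7],[38,12],[45,0]]
[[35,7],[36,12],[45,0]]
[[35,7],[36,12],[45,20],[48,0]]
[[35,7],[36,12],[45,20],[48,0]]
[[35,17],[45,20],[48,0]]
[[35,17],[45,20],[48,0]]
[[26,9],[35,17],[45,20],[48,0]]
[[26,9],[35,17],[45,20],[48,0]]
[[26,9],[35,17],[45,20],[48,0]]
[[26,9],[35,17],[45,20],[48,9],[50,0]]
[[5,13],[26,9],[35,17],[45,20],[48,9],[50,0]]
[[5,13],[26,9],[35,17],[45,20],[48,9],[50,0]]
[[5,13],[26,9],[35,17],[45,20],[48,9],[50,0]]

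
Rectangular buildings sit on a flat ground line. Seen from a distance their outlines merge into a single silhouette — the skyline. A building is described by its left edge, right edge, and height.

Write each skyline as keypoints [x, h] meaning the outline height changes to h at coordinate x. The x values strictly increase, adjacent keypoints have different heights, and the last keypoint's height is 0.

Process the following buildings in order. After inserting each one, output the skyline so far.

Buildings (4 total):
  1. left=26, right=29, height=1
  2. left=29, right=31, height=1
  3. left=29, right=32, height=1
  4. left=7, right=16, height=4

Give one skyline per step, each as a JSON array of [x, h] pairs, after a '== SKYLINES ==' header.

== SKYLINES ==
[[26,1],[29,0]]
[[26,1],[31,0]]
[[26,1],[32,0]]
[[7,4],[16,0],[26,1],[32,0]]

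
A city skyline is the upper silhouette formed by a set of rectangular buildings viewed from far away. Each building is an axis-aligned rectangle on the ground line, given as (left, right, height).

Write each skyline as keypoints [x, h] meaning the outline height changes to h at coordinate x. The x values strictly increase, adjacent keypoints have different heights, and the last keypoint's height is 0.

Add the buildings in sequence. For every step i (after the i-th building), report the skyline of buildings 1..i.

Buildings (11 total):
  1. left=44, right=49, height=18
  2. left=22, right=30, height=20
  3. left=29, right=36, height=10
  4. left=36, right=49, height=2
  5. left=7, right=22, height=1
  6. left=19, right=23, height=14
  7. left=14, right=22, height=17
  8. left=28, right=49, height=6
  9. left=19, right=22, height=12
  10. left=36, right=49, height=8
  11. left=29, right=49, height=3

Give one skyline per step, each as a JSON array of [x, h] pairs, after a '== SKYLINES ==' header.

== SKYLINES ==
[[44,18],[49,0]]
[[22,20],[30,0],[44,18],[49,0]]
[[22,20],[30,10],[36,0],[44,18],[49,0]]
[[22,20],[30,10],[36,2],[44,18],[49,0]]
[[7,1],[22,20],[30,10],[36,2],[44,18],[49,0]]
[[7,1],[19,14],[22,20],[30,10],[36,2],[44,18],[49,0]]
[[7,1],[14,17],[22,20],[30,10],[36,2],[44,18],[49,0]]
[[7,1],[14,17],[22,20],[30,10],[36,6],[44,18],[49,0]]
[[7,1],[14,17],[22,20],[30,10],[36,6],[44,18],[49,0]]
[[7,1],[14,17],[22,20],[30,10],[36,8],[44,18],[49,0]]
[[7,1],[14,17],[22,20],[30,10],[36,8],[44,18],[49,0]]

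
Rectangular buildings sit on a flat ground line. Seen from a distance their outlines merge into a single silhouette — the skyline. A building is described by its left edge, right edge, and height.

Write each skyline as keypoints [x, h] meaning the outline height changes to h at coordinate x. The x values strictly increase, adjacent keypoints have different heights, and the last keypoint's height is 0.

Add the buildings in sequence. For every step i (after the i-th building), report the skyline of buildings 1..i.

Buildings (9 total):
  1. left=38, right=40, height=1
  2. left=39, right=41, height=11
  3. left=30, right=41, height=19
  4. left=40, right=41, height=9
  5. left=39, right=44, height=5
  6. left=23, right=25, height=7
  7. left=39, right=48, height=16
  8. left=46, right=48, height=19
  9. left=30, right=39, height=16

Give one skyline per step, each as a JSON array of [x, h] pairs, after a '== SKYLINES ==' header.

== SKYLINES ==
[[38,1],[40,0]]
[[38,1],[39,11],[41,0]]
[[30,19],[41,0]]
[[30,19],[41,0]]
[[30,19],[41,5],[44,0]]
[[23,7],[25,0],[30,19],[41,5],[44,0]]
[[23,7],[25,0],[30,19],[41,16],[48,0]]
[[23,7],[25,0],[30,19],[41,16],[46,19],[48,0]]
[[23,7],[25,0],[30,19],[41,16],[46,19],[48,0]]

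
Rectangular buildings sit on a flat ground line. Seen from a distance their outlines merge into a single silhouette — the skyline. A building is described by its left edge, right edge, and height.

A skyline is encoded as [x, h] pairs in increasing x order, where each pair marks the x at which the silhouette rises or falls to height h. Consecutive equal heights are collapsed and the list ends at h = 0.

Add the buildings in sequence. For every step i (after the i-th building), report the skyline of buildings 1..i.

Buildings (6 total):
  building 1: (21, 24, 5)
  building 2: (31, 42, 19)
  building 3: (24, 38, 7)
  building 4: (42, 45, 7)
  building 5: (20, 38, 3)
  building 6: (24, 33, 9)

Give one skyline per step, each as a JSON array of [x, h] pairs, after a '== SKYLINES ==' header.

== SKYLINES ==
[[21,5],[24,0]]
[[21,5],[24,0],[31,19],[42,0]]
[[21,5],[24,7],[31,19],[42,0]]
[[21,5],[24,7],[31,19],[42,7],[45,0]]
[[20,3],[21,5],[24,7],[31,19],[42,7],[45,0]]
[[20,3],[21,5],[24,9],[31,19],[42,7],[45,0]]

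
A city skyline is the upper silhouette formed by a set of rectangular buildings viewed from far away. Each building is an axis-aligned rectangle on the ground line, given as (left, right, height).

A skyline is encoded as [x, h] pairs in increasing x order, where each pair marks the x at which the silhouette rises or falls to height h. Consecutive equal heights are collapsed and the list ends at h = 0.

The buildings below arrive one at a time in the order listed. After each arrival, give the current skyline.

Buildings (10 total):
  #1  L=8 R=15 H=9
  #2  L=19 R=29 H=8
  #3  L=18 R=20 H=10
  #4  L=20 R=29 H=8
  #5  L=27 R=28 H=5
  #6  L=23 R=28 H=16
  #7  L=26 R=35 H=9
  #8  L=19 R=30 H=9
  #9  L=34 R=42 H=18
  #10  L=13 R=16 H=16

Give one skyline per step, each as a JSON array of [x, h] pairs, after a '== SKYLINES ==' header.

== SKYLINES ==
[[8,9],[15,0]]
[[8,9],[15,0],[19,8],[29,0]]
[[8,9],[15,0],[18,10],[20,8],[29,0]]
[[8,9],[15,0],[18,10],[20,8],[29,0]]
[[8,9],[15,0],[18,10],[20,8],[29,0]]
[[8,9],[15,0],[18,10],[20,8],[23,16],[28,8],[29,0]]
[[8,9],[15,0],[18,10],[20,8],[23,16],[28,9],[35,0]]
[[8,9],[15,0],[18,10],[20,9],[23,16],[28,9],[35,0]]
[[8,9],[15,0],[18,10],[20,9],[23,16],[28,9],[34,18],[42,0]]
[[8,9],[13,16],[16,0],[18,10],[20,9],[23,16],[28,9],[34,18],[42,0]]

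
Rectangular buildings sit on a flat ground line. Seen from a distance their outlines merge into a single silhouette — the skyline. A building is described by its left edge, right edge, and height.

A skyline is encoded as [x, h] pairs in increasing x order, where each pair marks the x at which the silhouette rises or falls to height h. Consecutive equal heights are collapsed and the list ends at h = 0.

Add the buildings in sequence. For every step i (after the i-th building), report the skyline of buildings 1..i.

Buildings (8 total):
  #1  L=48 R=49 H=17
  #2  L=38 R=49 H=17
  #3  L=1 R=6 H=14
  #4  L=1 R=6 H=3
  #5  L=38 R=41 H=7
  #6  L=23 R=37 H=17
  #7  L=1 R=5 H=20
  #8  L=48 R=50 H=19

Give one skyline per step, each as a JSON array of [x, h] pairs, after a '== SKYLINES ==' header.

== SKYLINES ==
[[48,17],[49,0]]
[[38,17],[49,0]]
[[1,14],[6,0],[38,17],[49,0]]
[[1,14],[6,0],[38,17],[49,0]]
[[1,14],[6,0],[38,17],[49,0]]
[[1,14],[6,0],[23,17],[37,0],[38,17],[49,0]]
[[1,20],[5,14],[6,0],[23,17],[37,0],[38,17],[49,0]]
[[1,20],[5,14],[6,0],[23,17],[37,0],[38,17],[48,19],[50,0]]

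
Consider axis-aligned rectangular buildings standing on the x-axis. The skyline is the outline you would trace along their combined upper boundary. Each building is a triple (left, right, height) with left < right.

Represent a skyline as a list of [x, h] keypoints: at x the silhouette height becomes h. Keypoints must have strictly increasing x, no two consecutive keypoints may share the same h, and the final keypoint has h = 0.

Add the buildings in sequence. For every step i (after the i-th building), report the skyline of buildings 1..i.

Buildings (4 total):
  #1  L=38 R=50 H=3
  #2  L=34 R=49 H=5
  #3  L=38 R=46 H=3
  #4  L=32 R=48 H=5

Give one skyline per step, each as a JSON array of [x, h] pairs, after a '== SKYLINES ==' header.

== SKYLINES ==
[[38,3],[50,0]]
[[34,5],[49,3],[50,0]]
[[34,5],[49,3],[50,0]]
[[32,5],[49,3],[50,0]]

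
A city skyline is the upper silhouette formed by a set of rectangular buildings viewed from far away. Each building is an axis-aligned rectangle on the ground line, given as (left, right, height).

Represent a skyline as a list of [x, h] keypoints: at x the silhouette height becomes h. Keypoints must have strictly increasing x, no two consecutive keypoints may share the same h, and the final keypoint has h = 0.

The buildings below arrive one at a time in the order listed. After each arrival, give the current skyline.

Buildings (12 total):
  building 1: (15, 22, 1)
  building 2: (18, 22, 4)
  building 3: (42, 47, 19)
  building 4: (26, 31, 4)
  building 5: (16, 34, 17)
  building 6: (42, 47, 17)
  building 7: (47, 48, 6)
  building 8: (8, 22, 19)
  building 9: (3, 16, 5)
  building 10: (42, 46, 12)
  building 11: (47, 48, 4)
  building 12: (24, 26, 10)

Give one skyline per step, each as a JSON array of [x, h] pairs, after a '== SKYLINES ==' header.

== SKYLINES ==
[[15,1],[22,0]]
[[15,1],[18,4],[22,0]]
[[15,1],[18,4],[22,0],[42,19],[47,0]]
[[15,1],[18,4],[22,0],[26,4],[31,0],[42,19],[47,0]]
[[15,1],[16,17],[34,0],[42,19],[47,0]]
[[15,1],[16,17],[34,0],[42,19],[47,0]]
[[15,1],[16,17],[34,0],[42,19],[47,6],[48,0]]
[[8,19],[22,17],[34,0],[42,19],[47,6],[48,0]]
[[3,5],[8,19],[22,17],[34,0],[42,19],[47,6],[48,0]]
[[3,5],[8,19],[22,17],[34,0],[42,19],[47,6],[48,0]]
[[3,5],[8,19],[22,17],[34,0],[42,19],[47,6],[48,0]]
[[3,5],[8,19],[22,17],[34,0],[42,19],[47,6],[48,0]]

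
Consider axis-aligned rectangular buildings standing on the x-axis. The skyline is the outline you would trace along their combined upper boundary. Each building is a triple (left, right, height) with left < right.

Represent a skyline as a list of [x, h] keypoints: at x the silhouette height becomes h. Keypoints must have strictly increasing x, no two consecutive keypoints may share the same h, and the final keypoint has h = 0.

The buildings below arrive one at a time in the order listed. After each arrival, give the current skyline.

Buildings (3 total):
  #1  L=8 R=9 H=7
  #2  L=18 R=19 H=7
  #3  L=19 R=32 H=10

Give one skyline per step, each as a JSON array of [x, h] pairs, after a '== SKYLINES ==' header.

== SKYLINES ==
[[8,7],[9,0]]
[[8,7],[9,0],[18,7],[19,0]]
[[8,7],[9,0],[18,7],[19,10],[32,0]]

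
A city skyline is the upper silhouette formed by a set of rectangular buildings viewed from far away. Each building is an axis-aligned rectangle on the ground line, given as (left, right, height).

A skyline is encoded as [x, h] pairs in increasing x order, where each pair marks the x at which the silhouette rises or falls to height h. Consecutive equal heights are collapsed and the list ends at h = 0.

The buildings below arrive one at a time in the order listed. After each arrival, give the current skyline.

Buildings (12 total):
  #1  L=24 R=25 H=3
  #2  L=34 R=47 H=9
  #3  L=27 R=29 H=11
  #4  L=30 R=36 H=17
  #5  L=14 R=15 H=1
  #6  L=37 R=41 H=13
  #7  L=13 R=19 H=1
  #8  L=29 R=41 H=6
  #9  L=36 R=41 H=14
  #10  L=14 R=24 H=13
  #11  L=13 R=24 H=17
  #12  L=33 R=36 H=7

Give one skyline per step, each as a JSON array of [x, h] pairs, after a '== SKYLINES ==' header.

== SKYLINES ==
[[24,3],[25,0]]
[[24,3],[25,0],[34,9],[47,0]]
[[24,3],[25,0],[27,11],[29,0],[34,9],[47,0]]
[[24,3],[25,0],[27,11],[29,0],[30,17],[36,9],[47,0]]
[[14,1],[15,0],[24,3],[25,0],[27,11],[29,0],[30,17],[36,9],[47,0]]
[[14,1],[15,0],[24,3],[25,0],[27,11],[29,0],[30,17],[36,9],[37,13],[41,9],[47,0]]
[[13,1],[19,0],[24,3],[25,0],[27,11],[29,0],[30,17],[36,9],[37,13],[41,9],[47,0]]
[[13,1],[19,0],[24,3],[25,0],[27,11],[29,6],[30,17],[36,9],[37,13],[41,9],[47,0]]
[[13,1],[19,0],[24,3],[25,0],[27,11],[29,6],[30,17],[36,14],[41,9],[47,0]]
[[13,1],[14,13],[24,3],[25,0],[27,11],[29,6],[30,17],[36,14],[41,9],[47,0]]
[[13,17],[24,3],[25,0],[27,11],[29,6],[30,17],[36,14],[41,9],[47,0]]
[[13,17],[24,3],[25,0],[27,11],[29,6],[30,17],[36,14],[41,9],[47,0]]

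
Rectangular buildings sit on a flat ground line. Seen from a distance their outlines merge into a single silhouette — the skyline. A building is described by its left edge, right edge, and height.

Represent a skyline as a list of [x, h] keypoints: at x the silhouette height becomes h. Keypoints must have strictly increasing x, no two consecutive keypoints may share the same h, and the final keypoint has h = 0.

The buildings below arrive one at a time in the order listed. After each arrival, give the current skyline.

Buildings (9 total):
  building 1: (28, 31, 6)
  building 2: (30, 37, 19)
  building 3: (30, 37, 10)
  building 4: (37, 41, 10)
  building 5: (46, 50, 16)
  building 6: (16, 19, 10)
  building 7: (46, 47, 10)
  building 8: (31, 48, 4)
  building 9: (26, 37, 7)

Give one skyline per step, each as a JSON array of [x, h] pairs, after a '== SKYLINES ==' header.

== SKYLINES ==
[[28,6],[31,0]]
[[28,6],[30,19],[37,0]]
[[28,6],[30,19],[37,0]]
[[28,6],[30,19],[37,10],[41,0]]
[[28,6],[30,19],[37,10],[41,0],[46,16],[50,0]]
[[16,10],[19,0],[28,6],[30,19],[37,10],[41,0],[46,16],[50,0]]
[[16,10],[19,0],[28,6],[30,19],[37,10],[41,0],[46,16],[50,0]]
[[16,10],[19,0],[28,6],[30,19],[37,10],[41,4],[46,16],[50,0]]
[[16,10],[19,0],[26,7],[30,19],[37,10],[41,4],[46,16],[50,0]]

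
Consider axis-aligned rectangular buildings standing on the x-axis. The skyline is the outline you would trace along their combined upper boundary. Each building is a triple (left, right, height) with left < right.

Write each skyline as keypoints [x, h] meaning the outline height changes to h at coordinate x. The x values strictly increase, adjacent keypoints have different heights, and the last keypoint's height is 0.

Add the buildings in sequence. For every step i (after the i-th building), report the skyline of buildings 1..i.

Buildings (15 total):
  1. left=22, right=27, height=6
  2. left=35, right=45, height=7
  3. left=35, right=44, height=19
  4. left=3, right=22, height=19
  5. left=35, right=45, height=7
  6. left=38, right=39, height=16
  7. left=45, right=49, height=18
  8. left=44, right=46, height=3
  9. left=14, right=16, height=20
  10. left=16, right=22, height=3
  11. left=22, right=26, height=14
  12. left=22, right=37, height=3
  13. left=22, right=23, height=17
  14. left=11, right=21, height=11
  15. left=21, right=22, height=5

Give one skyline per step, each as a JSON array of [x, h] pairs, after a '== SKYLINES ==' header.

== SKYLINES ==
[[22,6],[27,0]]
[[22,6],[27,0],[35,7],[45,0]]
[[22,6],[27,0],[35,19],[44,7],[45,0]]
[[3,19],[22,6],[27,0],[35,19],[44,7],[45,0]]
[[3,19],[22,6],[27,0],[35,19],[44,7],[45,0]]
[[3,19],[22,6],[27,0],[35,19],[44,7],[45,0]]
[[3,19],[22,6],[27,0],[35,19],[44,7],[45,18],[49,0]]
[[3,19],[22,6],[27,0],[35,19],[44,7],[45,18],[49,0]]
[[3,19],[14,20],[16,19],[22,6],[27,0],[35,19],[44,7],[45,18],[49,0]]
[[3,19],[14,20],[16,19],[22,6],[27,0],[35,19],[44,7],[45,18],[49,0]]
[[3,19],[14,20],[16,19],[22,14],[26,6],[27,0],[35,19],[44,7],[45,18],[49,0]]
[[3,19],[14,20],[16,19],[22,14],[26,6],[27,3],[35,19],[44,7],[45,18],[49,0]]
[[3,19],[14,20],[16,19],[22,17],[23,14],[26,6],[27,3],[35,19],[44,7],[45,18],[49,0]]
[[3,19],[14,20],[16,19],[22,17],[23,14],[26,6],[27,3],[35,19],[44,7],[45,18],[49,0]]
[[3,19],[14,20],[16,19],[22,17],[23,14],[26,6],[27,3],[35,19],[44,7],[45,18],[49,0]]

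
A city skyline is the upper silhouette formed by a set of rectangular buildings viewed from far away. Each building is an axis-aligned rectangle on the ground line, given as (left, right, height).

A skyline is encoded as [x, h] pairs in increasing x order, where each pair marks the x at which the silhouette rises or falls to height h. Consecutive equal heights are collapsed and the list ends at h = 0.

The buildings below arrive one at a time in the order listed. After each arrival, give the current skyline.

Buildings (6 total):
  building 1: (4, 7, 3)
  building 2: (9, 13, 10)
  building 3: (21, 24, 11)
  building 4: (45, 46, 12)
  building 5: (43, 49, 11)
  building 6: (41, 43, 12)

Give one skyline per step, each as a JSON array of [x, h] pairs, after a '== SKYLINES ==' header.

== SKYLINES ==
[[4,3],[7,0]]
[[4,3],[7,0],[9,10],[13,0]]
[[4,3],[7,0],[9,10],[13,0],[21,11],[24,0]]
[[4,3],[7,0],[9,10],[13,0],[21,11],[24,0],[45,12],[46,0]]
[[4,3],[7,0],[9,10],[13,0],[21,11],[24,0],[43,11],[45,12],[46,11],[49,0]]
[[4,3],[7,0],[9,10],[13,0],[21,11],[24,0],[41,12],[43,11],[45,12],[46,11],[49,0]]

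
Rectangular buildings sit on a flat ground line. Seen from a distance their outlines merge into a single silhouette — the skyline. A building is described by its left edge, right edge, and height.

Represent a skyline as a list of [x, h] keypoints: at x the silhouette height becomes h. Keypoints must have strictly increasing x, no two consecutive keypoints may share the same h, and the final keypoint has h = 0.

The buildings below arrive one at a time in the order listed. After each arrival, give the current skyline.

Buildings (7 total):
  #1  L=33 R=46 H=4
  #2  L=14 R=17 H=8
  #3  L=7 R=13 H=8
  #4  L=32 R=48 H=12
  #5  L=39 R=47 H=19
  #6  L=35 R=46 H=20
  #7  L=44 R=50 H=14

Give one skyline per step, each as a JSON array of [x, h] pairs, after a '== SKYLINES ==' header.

== SKYLINES ==
[[33,4],[46,0]]
[[14,8],[17,0],[33,4],[46,0]]
[[7,8],[13,0],[14,8],[17,0],[33,4],[46,0]]
[[7,8],[13,0],[14,8],[17,0],[32,12],[48,0]]
[[7,8],[13,0],[14,8],[17,0],[32,12],[39,19],[47,12],[48,0]]
[[7,8],[13,0],[14,8],[17,0],[32,12],[35,20],[46,19],[47,12],[48,0]]
[[7,8],[13,0],[14,8],[17,0],[32,12],[35,20],[46,19],[47,14],[50,0]]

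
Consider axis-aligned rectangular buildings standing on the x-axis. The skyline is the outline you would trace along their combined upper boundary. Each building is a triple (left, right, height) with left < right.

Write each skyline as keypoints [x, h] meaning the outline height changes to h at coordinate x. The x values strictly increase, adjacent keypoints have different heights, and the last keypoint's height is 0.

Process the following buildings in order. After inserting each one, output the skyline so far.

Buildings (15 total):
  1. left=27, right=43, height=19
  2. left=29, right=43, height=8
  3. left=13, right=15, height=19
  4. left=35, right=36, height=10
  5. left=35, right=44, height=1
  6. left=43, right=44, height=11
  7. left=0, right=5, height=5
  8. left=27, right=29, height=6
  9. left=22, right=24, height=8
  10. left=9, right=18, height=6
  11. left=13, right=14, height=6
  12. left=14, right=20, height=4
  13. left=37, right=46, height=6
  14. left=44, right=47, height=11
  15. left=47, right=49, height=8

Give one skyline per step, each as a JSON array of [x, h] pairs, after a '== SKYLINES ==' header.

== SKYLINES ==
[[27,19],[43,0]]
[[27,19],[43,0]]
[[13,19],[15,0],[27,19],[43,0]]
[[13,19],[15,0],[27,19],[43,0]]
[[13,19],[15,0],[27,19],[43,1],[44,0]]
[[13,19],[15,0],[27,19],[43,11],[44,0]]
[[0,5],[5,0],[13,19],[15,0],[27,19],[43,11],[44,0]]
[[0,5],[5,0],[13,19],[15,0],[27,19],[43,11],[44,0]]
[[0,5],[5,0],[13,19],[15,0],[22,8],[24,0],[27,19],[43,11],[44,0]]
[[0,5],[5,0],[9,6],[13,19],[15,6],[18,0],[22,8],[24,0],[27,19],[43,11],[44,0]]
[[0,5],[5,0],[9,6],[13,19],[15,6],[18,0],[22,8],[24,0],[27,19],[43,11],[44,0]]
[[0,5],[5,0],[9,6],[13,19],[15,6],[18,4],[20,0],[22,8],[24,0],[27,19],[43,11],[44,0]]
[[0,5],[5,0],[9,6],[13,19],[15,6],[18,4],[20,0],[22,8],[24,0],[27,19],[43,11],[44,6],[46,0]]
[[0,5],[5,0],[9,6],[13,19],[15,6],[18,4],[20,0],[22,8],[24,0],[27,19],[43,11],[47,0]]
[[0,5],[5,0],[9,6],[13,19],[15,6],[18,4],[20,0],[22,8],[24,0],[27,19],[43,11],[47,8],[49,0]]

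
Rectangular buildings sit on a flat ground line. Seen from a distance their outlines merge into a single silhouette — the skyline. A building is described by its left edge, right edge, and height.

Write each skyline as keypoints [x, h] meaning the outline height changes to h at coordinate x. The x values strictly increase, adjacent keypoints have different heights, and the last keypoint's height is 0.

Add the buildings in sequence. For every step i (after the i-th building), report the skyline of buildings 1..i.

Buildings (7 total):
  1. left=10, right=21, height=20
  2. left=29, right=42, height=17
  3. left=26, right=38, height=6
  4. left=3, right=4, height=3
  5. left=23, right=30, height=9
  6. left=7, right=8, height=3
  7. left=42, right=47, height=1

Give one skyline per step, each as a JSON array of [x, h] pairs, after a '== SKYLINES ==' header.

== SKYLINES ==
[[10,20],[21,0]]
[[10,20],[21,0],[29,17],[42,0]]
[[10,20],[21,0],[26,6],[29,17],[42,0]]
[[3,3],[4,0],[10,20],[21,0],[26,6],[29,17],[42,0]]
[[3,3],[4,0],[10,20],[21,0],[23,9],[29,17],[42,0]]
[[3,3],[4,0],[7,3],[8,0],[10,20],[21,0],[23,9],[29,17],[42,0]]
[[3,3],[4,0],[7,3],[8,0],[10,20],[21,0],[23,9],[29,17],[42,1],[47,0]]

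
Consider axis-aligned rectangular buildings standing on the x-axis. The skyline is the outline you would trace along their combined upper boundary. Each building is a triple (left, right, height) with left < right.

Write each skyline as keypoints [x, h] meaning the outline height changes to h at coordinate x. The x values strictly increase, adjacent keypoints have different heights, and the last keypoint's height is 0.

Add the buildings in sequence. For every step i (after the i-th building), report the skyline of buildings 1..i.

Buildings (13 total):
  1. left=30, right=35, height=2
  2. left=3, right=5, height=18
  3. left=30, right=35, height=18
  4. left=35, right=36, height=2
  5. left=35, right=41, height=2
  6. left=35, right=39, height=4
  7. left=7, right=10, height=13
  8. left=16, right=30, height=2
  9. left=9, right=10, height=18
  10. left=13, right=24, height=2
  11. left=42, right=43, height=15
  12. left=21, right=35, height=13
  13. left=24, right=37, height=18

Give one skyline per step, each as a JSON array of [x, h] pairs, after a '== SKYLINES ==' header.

== SKYLINES ==
[[30,2],[35,0]]
[[3,18],[5,0],[30,2],[35,0]]
[[3,18],[5,0],[30,18],[35,0]]
[[3,18],[5,0],[30,18],[35,2],[36,0]]
[[3,18],[5,0],[30,18],[35,2],[41,0]]
[[3,18],[5,0],[30,18],[35,4],[39,2],[41,0]]
[[3,18],[5,0],[7,13],[10,0],[30,18],[35,4],[39,2],[41,0]]
[[3,18],[5,0],[7,13],[10,0],[16,2],[30,18],[35,4],[39,2],[41,0]]
[[3,18],[5,0],[7,13],[9,18],[10,0],[16,2],[30,18],[35,4],[39,2],[41,0]]
[[3,18],[5,0],[7,13],[9,18],[10,0],[13,2],[30,18],[35,4],[39,2],[41,0]]
[[3,18],[5,0],[7,13],[9,18],[10,0],[13,2],[30,18],[35,4],[39,2],[41,0],[42,15],[43,0]]
[[3,18],[5,0],[7,13],[9,18],[10,0],[13,2],[21,13],[30,18],[35,4],[39,2],[41,0],[42,15],[43,0]]
[[3,18],[5,0],[7,13],[9,18],[10,0],[13,2],[21,13],[24,18],[37,4],[39,2],[41,0],[42,15],[43,0]]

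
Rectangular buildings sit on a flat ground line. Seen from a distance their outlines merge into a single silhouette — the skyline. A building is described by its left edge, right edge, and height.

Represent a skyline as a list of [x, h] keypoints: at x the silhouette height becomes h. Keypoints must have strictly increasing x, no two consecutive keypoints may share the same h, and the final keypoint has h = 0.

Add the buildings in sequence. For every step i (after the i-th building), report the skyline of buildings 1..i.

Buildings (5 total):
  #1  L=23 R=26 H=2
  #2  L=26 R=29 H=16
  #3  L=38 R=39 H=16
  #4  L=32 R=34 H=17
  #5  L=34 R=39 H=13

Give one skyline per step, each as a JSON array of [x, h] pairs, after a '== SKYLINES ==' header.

== SKYLINES ==
[[23,2],[26,0]]
[[23,2],[26,16],[29,0]]
[[23,2],[26,16],[29,0],[38,16],[39,0]]
[[23,2],[26,16],[29,0],[32,17],[34,0],[38,16],[39,0]]
[[23,2],[26,16],[29,0],[32,17],[34,13],[38,16],[39,0]]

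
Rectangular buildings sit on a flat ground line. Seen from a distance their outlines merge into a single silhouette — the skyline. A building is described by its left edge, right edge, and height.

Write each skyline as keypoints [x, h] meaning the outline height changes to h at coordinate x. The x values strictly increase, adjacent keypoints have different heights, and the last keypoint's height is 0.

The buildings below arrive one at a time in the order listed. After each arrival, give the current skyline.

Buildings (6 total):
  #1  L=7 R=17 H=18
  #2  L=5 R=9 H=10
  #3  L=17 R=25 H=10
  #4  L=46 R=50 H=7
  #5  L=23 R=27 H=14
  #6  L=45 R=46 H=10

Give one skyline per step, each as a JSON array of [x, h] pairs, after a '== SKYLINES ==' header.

== SKYLINES ==
[[7,18],[17,0]]
[[5,10],[7,18],[17,0]]
[[5,10],[7,18],[17,10],[25,0]]
[[5,10],[7,18],[17,10],[25,0],[46,7],[50,0]]
[[5,10],[7,18],[17,10],[23,14],[27,0],[46,7],[50,0]]
[[5,10],[7,18],[17,10],[23,14],[27,0],[45,10],[46,7],[50,0]]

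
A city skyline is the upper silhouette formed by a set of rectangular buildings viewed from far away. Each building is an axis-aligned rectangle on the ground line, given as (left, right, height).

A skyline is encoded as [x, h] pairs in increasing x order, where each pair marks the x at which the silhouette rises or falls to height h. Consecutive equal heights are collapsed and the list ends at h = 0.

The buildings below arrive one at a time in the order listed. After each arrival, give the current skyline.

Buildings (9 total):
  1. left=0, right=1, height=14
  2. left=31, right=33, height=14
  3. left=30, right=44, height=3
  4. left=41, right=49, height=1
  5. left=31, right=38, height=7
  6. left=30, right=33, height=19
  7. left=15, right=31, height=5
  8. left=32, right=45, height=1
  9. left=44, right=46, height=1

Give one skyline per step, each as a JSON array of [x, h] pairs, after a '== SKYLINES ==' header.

== SKYLINES ==
[[0,14],[1,0]]
[[0,14],[1,0],[31,14],[33,0]]
[[0,14],[1,0],[30,3],[31,14],[33,3],[44,0]]
[[0,14],[1,0],[30,3],[31,14],[33,3],[44,1],[49,0]]
[[0,14],[1,0],[30,3],[31,14],[33,7],[38,3],[44,1],[49,0]]
[[0,14],[1,0],[30,19],[33,7],[38,3],[44,1],[49,0]]
[[0,14],[1,0],[15,5],[30,19],[33,7],[38,3],[44,1],[49,0]]
[[0,14],[1,0],[15,5],[30,19],[33,7],[38,3],[44,1],[49,0]]
[[0,14],[1,0],[15,5],[30,19],[33,7],[38,3],[44,1],[49,0]]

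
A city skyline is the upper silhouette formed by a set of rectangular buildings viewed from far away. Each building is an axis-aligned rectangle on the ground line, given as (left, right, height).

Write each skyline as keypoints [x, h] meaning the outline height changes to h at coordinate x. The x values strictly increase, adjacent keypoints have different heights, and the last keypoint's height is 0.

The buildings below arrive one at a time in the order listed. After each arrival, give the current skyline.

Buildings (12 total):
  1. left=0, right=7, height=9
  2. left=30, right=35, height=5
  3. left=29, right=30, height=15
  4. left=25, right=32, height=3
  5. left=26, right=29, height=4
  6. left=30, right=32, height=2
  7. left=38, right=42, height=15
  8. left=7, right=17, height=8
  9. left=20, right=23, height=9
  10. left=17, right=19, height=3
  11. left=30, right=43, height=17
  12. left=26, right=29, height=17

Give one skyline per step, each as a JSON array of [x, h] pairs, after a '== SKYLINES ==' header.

== SKYLINES ==
[[0,9],[7,0]]
[[0,9],[7,0],[30,5],[35,0]]
[[0,9],[7,0],[29,15],[30,5],[35,0]]
[[0,9],[7,0],[25,3],[29,15],[30,5],[35,0]]
[[0,9],[7,0],[25,3],[26,4],[29,15],[30,5],[35,0]]
[[0,9],[7,0],[25,3],[26,4],[29,15],[30,5],[35,0]]
[[0,9],[7,0],[25,3],[26,4],[29,15],[30,5],[35,0],[38,15],[42,0]]
[[0,9],[7,8],[17,0],[25,3],[26,4],[29,15],[30,5],[35,0],[38,15],[42,0]]
[[0,9],[7,8],[17,0],[20,9],[23,0],[25,3],[26,4],[29,15],[30,5],[35,0],[38,15],[42,0]]
[[0,9],[7,8],[17,3],[19,0],[20,9],[23,0],[25,3],[26,4],[29,15],[30,5],[35,0],[38,15],[42,0]]
[[0,9],[7,8],[17,3],[19,0],[20,9],[23,0],[25,3],[26,4],[29,15],[30,17],[43,0]]
[[0,9],[7,8],[17,3],[19,0],[20,9],[23,0],[25,3],[26,17],[29,15],[30,17],[43,0]]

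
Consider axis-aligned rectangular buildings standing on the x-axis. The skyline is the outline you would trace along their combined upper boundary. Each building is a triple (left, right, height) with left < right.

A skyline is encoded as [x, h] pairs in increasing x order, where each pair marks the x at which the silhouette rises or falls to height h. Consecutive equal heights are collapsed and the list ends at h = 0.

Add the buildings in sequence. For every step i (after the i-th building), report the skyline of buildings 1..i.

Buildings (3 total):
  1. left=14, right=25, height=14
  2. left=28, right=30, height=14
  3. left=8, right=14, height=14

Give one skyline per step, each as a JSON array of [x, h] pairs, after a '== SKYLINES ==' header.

== SKYLINES ==
[[14,14],[25,0]]
[[14,14],[25,0],[28,14],[30,0]]
[[8,14],[25,0],[28,14],[30,0]]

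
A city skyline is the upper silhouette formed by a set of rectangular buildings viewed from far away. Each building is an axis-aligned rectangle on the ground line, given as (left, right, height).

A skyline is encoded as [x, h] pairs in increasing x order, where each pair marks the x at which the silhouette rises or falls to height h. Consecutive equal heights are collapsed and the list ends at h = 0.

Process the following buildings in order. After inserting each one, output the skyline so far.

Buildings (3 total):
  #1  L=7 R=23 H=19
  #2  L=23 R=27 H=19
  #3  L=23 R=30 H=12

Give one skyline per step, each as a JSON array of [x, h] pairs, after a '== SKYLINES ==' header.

== SKYLINES ==
[[7,19],[23,0]]
[[7,19],[27,0]]
[[7,19],[27,12],[30,0]]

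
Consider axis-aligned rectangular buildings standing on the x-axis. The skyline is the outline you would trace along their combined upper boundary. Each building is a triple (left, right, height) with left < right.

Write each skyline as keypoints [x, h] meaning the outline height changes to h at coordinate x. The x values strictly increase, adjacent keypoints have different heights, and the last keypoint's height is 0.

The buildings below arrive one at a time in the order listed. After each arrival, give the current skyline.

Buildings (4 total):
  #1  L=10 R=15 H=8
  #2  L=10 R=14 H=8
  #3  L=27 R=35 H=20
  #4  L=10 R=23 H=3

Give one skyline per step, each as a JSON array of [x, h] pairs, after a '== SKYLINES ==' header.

== SKYLINES ==
[[10,8],[15,0]]
[[10,8],[15,0]]
[[10,8],[15,0],[27,20],[35,0]]
[[10,8],[15,3],[23,0],[27,20],[35,0]]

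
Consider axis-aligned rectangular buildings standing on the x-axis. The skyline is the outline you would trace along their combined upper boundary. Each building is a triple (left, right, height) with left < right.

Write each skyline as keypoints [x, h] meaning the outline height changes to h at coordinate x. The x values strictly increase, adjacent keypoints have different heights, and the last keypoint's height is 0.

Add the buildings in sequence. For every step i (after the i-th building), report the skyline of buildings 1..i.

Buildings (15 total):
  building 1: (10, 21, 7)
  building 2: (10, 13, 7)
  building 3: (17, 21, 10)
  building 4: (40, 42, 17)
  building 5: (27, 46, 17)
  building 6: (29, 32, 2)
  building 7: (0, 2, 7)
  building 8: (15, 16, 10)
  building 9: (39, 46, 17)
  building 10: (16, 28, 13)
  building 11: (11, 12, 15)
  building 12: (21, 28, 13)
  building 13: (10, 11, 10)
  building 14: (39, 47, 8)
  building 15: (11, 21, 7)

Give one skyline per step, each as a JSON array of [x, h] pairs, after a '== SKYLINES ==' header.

== SKYLINES ==
[[10,7],[21,0]]
[[10,7],[21,0]]
[[10,7],[17,10],[21,0]]
[[10,7],[17,10],[21,0],[40,17],[42,0]]
[[10,7],[17,10],[21,0],[27,17],[46,0]]
[[10,7],[17,10],[21,0],[27,17],[46,0]]
[[0,7],[2,0],[10,7],[17,10],[21,0],[27,17],[46,0]]
[[0,7],[2,0],[10,7],[15,10],[16,7],[17,10],[21,0],[27,17],[46,0]]
[[0,7],[2,0],[10,7],[15,10],[16,7],[17,10],[21,0],[27,17],[46,0]]
[[0,7],[2,0],[10,7],[15,10],[16,13],[27,17],[46,0]]
[[0,7],[2,0],[10,7],[11,15],[12,7],[15,10],[16,13],[27,17],[46,0]]
[[0,7],[2,0],[10,7],[11,15],[12,7],[15,10],[16,13],[27,17],[46,0]]
[[0,7],[2,0],[10,10],[11,15],[12,7],[15,10],[16,13],[27,17],[46,0]]
[[0,7],[2,0],[10,10],[11,15],[12,7],[15,10],[16,13],[27,17],[46,8],[47,0]]
[[0,7],[2,0],[10,10],[11,15],[12,7],[15,10],[16,13],[27,17],[46,8],[47,0]]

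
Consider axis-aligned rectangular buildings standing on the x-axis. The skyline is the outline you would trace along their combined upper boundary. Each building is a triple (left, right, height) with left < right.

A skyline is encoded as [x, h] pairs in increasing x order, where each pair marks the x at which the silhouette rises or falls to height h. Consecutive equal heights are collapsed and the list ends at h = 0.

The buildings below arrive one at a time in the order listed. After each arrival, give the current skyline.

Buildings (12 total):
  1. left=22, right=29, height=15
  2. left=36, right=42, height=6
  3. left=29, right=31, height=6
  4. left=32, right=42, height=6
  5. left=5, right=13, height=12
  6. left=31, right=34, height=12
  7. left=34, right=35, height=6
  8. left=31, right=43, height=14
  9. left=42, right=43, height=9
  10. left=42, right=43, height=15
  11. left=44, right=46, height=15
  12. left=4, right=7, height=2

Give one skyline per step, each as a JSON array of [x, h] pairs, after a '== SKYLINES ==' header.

== SKYLINES ==
[[22,15],[29,0]]
[[22,15],[29,0],[36,6],[42,0]]
[[22,15],[29,6],[31,0],[36,6],[42,0]]
[[22,15],[29,6],[31,0],[32,6],[42,0]]
[[5,12],[13,0],[22,15],[29,6],[31,0],[32,6],[42,0]]
[[5,12],[13,0],[22,15],[29,6],[31,12],[34,6],[42,0]]
[[5,12],[13,0],[22,15],[29,6],[31,12],[34,6],[42,0]]
[[5,12],[13,0],[22,15],[29,6],[31,14],[43,0]]
[[5,12],[13,0],[22,15],[29,6],[31,14],[43,0]]
[[5,12],[13,0],[22,15],[29,6],[31,14],[42,15],[43,0]]
[[5,12],[13,0],[22,15],[29,6],[31,14],[42,15],[43,0],[44,15],[46,0]]
[[4,2],[5,12],[13,0],[22,15],[29,6],[31,14],[42,15],[43,0],[44,15],[46,0]]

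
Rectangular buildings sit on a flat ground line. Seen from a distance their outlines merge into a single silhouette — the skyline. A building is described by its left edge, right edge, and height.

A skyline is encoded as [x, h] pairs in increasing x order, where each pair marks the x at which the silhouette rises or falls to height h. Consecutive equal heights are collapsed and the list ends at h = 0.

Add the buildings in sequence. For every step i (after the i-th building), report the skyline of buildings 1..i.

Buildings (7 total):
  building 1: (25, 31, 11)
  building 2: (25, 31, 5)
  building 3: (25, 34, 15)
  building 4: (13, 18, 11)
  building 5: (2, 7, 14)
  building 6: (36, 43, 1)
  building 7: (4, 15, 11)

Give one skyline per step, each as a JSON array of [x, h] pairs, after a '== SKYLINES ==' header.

== SKYLINES ==
[[25,11],[31,0]]
[[25,11],[31,0]]
[[25,15],[34,0]]
[[13,11],[18,0],[25,15],[34,0]]
[[2,14],[7,0],[13,11],[18,0],[25,15],[34,0]]
[[2,14],[7,0],[13,11],[18,0],[25,15],[34,0],[36,1],[43,0]]
[[2,14],[7,11],[18,0],[25,15],[34,0],[36,1],[43,0]]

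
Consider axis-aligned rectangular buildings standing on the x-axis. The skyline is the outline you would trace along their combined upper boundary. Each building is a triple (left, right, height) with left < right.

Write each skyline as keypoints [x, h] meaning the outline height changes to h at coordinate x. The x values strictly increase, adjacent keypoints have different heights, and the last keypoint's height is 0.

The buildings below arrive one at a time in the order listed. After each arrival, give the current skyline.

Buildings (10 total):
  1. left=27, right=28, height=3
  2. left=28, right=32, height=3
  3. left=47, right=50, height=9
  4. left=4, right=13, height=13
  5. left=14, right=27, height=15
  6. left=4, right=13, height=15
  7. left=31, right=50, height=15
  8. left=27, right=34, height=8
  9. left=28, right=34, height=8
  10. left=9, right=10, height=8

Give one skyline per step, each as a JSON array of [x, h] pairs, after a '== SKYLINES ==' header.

== SKYLINES ==
[[27,3],[28,0]]
[[27,3],[32,0]]
[[27,3],[32,0],[47,9],[50,0]]
[[4,13],[13,0],[27,3],[32,0],[47,9],[50,0]]
[[4,13],[13,0],[14,15],[27,3],[32,0],[47,9],[50,0]]
[[4,15],[13,0],[14,15],[27,3],[32,0],[47,9],[50,0]]
[[4,15],[13,0],[14,15],[27,3],[31,15],[50,0]]
[[4,15],[13,0],[14,15],[27,8],[31,15],[50,0]]
[[4,15],[13,0],[14,15],[27,8],[31,15],[50,0]]
[[4,15],[13,0],[14,15],[27,8],[31,15],[50,0]]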